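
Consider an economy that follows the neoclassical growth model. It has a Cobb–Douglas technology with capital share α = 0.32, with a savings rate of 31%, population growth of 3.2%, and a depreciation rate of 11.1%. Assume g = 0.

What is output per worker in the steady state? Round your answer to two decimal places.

y* ≈ 1.44

In steady state, investment equals break-even investment: s·k^α = (n + δ)·k.
Rearranging, k^(1−α) = s / (n + δ).
k^0.68 = 0.31 / (0.032 + 0.111) = 0.31 / 0.143 = 2.1678
k* = 2.1678^(1/0.68) ≈ 3.1199
y* = (k*)^α = 3.1199^0.32 ≈ 1.4392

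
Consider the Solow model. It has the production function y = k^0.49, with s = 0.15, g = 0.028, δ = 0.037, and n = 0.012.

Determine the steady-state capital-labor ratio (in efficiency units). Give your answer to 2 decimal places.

k* = 3.70

In steady state, investment equals break-even investment: s·k^α = (n + g + δ)·k.
Rearranging, k^(1−α) = s / (n + g + δ).
k^0.51 = 0.15 / (0.012 + 0.028 + 0.037) = 0.15 / 0.077 = 1.9481
k* = 1.9481^(1/0.51) ≈ 3.6971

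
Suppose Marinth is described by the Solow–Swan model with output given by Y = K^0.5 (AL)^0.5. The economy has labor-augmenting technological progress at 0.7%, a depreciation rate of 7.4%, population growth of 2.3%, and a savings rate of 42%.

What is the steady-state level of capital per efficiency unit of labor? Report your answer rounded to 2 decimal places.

k* ≈ 16.31

At the steady state, Δk = 0, so s·k^α = (n + g + δ)·k.
Rearranging, k^(1−α) = s / (n + g + δ).
k^0.5 = 0.42 / (0.023 + 0.007 + 0.074) = 0.42 / 0.104 = 4.0385
k* = 4.0385^(1/0.5) ≈ 16.3095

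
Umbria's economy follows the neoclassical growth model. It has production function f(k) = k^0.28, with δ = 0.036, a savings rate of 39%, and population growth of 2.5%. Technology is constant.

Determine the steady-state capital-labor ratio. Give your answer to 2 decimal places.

At the steady state, Δk = 0, so s·k^α = (n + δ)·k.
Dividing both sides by k: k^(1−α) = s / (n + δ).
k^0.72 = 0.39 / (0.025 + 0.036) = 0.39 / 0.061 = 6.3934
k* = 6.3934^(1/0.72) ≈ 13.1544

k* = 13.15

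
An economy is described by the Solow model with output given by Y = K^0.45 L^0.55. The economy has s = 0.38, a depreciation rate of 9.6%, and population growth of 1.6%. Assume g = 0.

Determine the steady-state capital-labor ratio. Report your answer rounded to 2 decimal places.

Steady state requires s·f(k) = (n + δ)·k, i.e. s·k^α = (n + δ)·k.
Rearranging, k^(1−α) = s / (n + δ).
k^0.55 = 0.38 / (0.016 + 0.096) = 0.38 / 0.112 = 3.3929
k* = 3.3929^(1/0.55) ≈ 9.2188

k* ≈ 9.22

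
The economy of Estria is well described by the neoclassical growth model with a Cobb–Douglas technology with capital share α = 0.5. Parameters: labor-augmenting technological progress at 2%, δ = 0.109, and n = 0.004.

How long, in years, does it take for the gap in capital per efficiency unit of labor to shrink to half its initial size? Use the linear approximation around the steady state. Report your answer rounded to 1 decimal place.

Near the steady state the convergence rate is λ = (1 − α)(n + g + δ).
λ = (1 − 0.5) × 0.133 = 0.5 × 0.133 = 0.0665
Half-life = ln 2 / λ = 0.6931 / 0.0665 ≈ 10.42 years

about 10.4 years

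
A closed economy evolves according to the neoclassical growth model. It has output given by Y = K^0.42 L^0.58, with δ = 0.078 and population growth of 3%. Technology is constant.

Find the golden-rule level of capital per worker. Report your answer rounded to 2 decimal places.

The golden rule sets f'(k) = n + δ, i.e. α·k^(α−1) = n + δ.
So k^(1−α) = α / (n + δ) = 0.42 / 0.108 = 3.8889.
k_gold = 3.8889^(1/0.58) ≈ 10.3978

k_gold ≈ 10.40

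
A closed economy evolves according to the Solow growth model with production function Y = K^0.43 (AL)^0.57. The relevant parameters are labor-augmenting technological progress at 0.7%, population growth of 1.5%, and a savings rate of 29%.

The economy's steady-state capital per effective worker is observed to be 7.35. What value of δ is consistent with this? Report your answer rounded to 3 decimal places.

δ ≈ 0.071

Steady state requires s·f(k) = (n + g + δ)·k, i.e. s·k^α = (n + g + δ)·k.
So s / (n + g + δ) = (k*)^(1−α) = 7.35^0.57 = 3.1173.
Therefore n + g + δ = s / 3.1173 = 0.29 / 3.1173 = 0.0930, so δ = 0.0930 − 0.022 = 0.0710.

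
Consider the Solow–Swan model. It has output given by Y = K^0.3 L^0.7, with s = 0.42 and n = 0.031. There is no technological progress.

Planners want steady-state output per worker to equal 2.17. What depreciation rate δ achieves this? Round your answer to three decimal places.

δ ≈ 0.038

In steady state, investment equals break-even investment: s·k^α = (n + δ)·k.
Since y* = [s/(n + δ)]^(α/(1−α)), we have s/(n + δ) = (y*)^((1−α)/α) = 2.17^2.3333 = 6.0962.
Therefore n + δ = s / 6.0962 = 0.42 / 6.0962 = 0.0689, so δ = 0.0689 − 0.031 = 0.0379.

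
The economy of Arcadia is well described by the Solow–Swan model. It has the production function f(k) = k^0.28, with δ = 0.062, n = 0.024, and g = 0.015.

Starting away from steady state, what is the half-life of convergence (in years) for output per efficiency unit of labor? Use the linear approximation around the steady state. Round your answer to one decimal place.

t_½ ≈ 9.5 years

Near the steady state the convergence rate is λ = (1 − α)(n + g + δ).
λ = (1 − 0.28) × 0.101 = 0.72 × 0.101 = 0.07272
Half-life = ln 2 / λ = 0.6931 / 0.07272 ≈ 9.53 years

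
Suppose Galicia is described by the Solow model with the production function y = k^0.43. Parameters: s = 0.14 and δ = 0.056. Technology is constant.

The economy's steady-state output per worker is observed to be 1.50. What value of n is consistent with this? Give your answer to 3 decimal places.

n ≈ 0.026

In steady state, investment equals break-even investment: s·k^α = (n + δ)·k.
Since y* = [s/(n + δ)]^(α/(1−α)), we have s/(n + δ) = (y*)^((1−α)/α) = 1.50^1.3256 = 1.7117.
Therefore n + δ = s / 1.7117 = 0.14 / 1.7117 = 0.0818, so n = 0.0818 − 0.056 = 0.0258.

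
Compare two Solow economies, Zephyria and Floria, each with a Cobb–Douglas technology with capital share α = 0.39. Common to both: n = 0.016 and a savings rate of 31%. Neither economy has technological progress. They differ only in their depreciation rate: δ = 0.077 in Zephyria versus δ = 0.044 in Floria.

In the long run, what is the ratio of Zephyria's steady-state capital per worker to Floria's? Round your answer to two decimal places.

Steady-state k* = [s/(n + δ)]^(1/(1−α)), so the ratio is [ (s_Z/(n + δ)_Z) / (s_F/(n + δ)_F) ]^1.6393.
s_Z/(n + δ)_Z = 0.31/0.093 = 3.3333; s_F/(n + δ)_F = 0.31/0.060 = 5.1667.
Ratio = (3.3333/5.1667)^1.6393 = 0.6452^1.6393 ≈ 0.4876

k*_Z / k*_F ≈ 0.49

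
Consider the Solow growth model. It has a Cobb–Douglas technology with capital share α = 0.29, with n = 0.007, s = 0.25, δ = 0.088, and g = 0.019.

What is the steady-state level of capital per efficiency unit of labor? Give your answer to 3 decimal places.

k* = 3.022

Steady state requires s·f(k) = (n + g + δ)·k, i.e. s·k^α = (n + g + δ)·k.
Dividing both sides by k: k^(1−α) = s / (n + g + δ).
k^0.71 = 0.25 / (0.007 + 0.019 + 0.088) = 0.25 / 0.114 = 2.1930
k* = 2.1930^(1/0.71) ≈ 3.0223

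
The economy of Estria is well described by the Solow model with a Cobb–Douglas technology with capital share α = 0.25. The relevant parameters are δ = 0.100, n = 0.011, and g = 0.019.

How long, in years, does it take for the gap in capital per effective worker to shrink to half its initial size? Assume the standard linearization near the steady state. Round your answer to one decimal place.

t_½ ≈ 7.1 years

Near the steady state the convergence rate is λ = (1 − α)(n + g + δ).
λ = (1 − 0.25) × 0.130 = 0.75 × 0.130 = 0.0975
Half-life = ln 2 / λ = 0.6931 / 0.0975 ≈ 7.11 years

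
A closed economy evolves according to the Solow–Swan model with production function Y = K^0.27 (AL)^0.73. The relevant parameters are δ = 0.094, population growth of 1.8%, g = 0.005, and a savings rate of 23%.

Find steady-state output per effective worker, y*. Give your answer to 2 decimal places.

y* ≈ 1.28

At the steady state, Δk = 0, so s·k^α = (n + g + δ)·k.
Dividing both sides by k: k^(1−α) = s / (n + g + δ).
k^0.73 = 0.23 / (0.018 + 0.005 + 0.094) = 0.23 / 0.117 = 1.9658
k* = 1.9658^(1/0.73) ≈ 2.5241
y* = (k*)^α = 2.5241^0.27 ≈ 1.2840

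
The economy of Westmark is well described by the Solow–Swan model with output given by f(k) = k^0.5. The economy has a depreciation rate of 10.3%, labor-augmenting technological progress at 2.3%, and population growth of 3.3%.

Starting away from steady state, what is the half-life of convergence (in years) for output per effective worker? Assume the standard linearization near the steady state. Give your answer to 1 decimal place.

Near the steady state the convergence rate is λ = (1 − α)(n + g + δ).
λ = (1 − 0.5) × 0.159 = 0.5 × 0.159 = 0.0795
Half-life = ln 2 / λ = 0.6931 / 0.0795 ≈ 8.72 years

about 8.7 years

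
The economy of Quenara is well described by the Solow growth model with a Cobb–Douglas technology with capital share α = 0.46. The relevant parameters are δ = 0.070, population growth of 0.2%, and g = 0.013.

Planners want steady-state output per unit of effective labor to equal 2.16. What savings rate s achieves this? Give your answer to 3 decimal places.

s ≈ 0.210

In steady state, investment equals break-even investment: s·k^α = (n + g + δ)·k.
Since y* = [s/(n + g + δ)]^(α/(1−α)), we have s/(n + g + δ) = (y*)^((1−α)/α) = 2.16^1.1739 = 2.4695.
Therefore s = 2.4695 × (n + g + δ) = 2.4695 × 0.085 = 0.2099.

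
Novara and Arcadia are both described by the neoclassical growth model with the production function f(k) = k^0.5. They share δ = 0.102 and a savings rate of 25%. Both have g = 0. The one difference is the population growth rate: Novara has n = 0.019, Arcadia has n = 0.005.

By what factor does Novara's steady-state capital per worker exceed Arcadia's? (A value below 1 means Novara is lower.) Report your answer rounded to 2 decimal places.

k*_N / k*_A ≈ 0.78

Steady-state k* = [s/(n + δ)]^(1/(1−α)), so the ratio is [ (s_N/(n + δ)_N) / (s_A/(n + δ)_A) ]^2.
s_N/(n + δ)_N = 0.25/0.121 = 2.0661; s_A/(n + δ)_A = 0.25/0.107 = 2.3364.
Ratio = (2.0661/2.3364)^2 = 0.8843^2 ≈ 0.7820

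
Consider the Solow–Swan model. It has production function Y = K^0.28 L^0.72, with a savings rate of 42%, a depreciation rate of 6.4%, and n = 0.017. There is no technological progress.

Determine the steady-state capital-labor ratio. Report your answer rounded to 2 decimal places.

In steady state, investment equals break-even investment: s·k^α = (n + δ)·k.
Dividing both sides by k: k^(1−α) = s / (n + δ).
k^0.72 = 0.42 / (0.017 + 0.064) = 0.42 / 0.081 = 5.1852
k* = 5.1852^(1/0.72) ≈ 9.8340

k* ≈ 9.83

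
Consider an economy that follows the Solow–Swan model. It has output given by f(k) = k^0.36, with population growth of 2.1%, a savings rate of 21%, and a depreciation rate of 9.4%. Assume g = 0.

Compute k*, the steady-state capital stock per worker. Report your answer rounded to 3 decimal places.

k* ≈ 2.562

In steady state, investment equals break-even investment: s·k^α = (n + δ)·k.
Dividing both sides by k: k^(1−α) = s / (n + δ).
k^0.64 = 0.21 / (0.021 + 0.094) = 0.21 / 0.115 = 1.8261
k* = 1.8261^(1/0.64) ≈ 2.5623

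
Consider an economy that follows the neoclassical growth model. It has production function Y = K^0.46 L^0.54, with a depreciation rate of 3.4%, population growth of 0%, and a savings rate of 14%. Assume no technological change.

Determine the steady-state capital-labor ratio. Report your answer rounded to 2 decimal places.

k* ≈ 13.75

At the steady state, Δk = 0, so s·k^α = (n + δ)·k.
Dividing both sides by k: k^(1−α) = s / (n + δ).
k^0.54 = 0.14 / (0.000 + 0.034) = 0.14 / 0.034 = 4.1176
k* = 4.1176^(1/0.54) ≈ 13.7477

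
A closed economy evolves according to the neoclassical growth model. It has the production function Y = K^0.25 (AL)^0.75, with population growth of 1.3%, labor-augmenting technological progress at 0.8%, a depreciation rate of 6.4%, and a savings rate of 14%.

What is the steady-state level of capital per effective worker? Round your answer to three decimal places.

In steady state, investment equals break-even investment: s·k^α = (n + g + δ)·k.
Rearranging, k^(1−α) = s / (n + g + δ).
k^0.75 = 0.14 / (0.013 + 0.008 + 0.064) = 0.14 / 0.085 = 1.6471
k* = 1.6471^(1/0.75) ≈ 1.9452

k* = 1.945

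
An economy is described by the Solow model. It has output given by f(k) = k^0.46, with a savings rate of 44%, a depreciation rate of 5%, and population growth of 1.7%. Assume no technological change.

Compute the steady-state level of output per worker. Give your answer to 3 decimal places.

y* ≈ 4.969

In steady state, investment equals break-even investment: s·k^α = (n + δ)·k.
Dividing both sides by k: k^(1−α) = s / (n + δ).
k^0.54 = 0.44 / (0.017 + 0.050) = 0.44 / 0.067 = 6.5672
k* = 6.5672^(1/0.54) ≈ 32.6338
y* = (k*)^α = 32.6338^0.46 ≈ 4.9692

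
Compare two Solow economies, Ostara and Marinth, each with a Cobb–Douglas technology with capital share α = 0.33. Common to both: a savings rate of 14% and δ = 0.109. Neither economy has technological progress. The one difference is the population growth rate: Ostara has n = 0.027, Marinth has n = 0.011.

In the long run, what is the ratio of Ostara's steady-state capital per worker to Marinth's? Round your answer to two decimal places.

ratio ≈ 0.83

Steady-state k* = [s/(n + δ)]^(1/(1−α)), so the ratio is [ (s_O/(n + δ)_O) / (s_M/(n + δ)_M) ]^1.4925.
s_O/(n + δ)_O = 0.14/0.136 = 1.0294; s_M/(n + δ)_M = 0.14/0.120 = 1.1667.
Ratio = (1.0294/1.1667)^1.4925 = 0.8823^1.4925 ≈ 0.8295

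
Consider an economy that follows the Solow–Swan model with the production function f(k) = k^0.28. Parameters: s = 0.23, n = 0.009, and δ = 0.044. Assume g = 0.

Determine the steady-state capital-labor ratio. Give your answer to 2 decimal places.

k* = 7.68

Steady state requires s·f(k) = (n + δ)·k, i.e. s·k^α = (n + δ)·k.
Rearranging, k^(1−α) = s / (n + δ).
k^0.72 = 0.23 / (0.009 + 0.044) = 0.23 / 0.053 = 4.3396
k* = 4.3396^(1/0.72) ≈ 7.6797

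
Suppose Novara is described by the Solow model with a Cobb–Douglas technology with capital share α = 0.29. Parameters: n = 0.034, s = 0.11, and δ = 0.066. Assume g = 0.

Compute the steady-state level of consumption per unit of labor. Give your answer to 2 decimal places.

Steady state requires s·f(k) = (n + δ)·k, i.e. s·k^α = (n + δ)·k.
Dividing both sides by k: k^(1−α) = s / (n + δ).
k^0.71 = 0.11 / (0.034 + 0.066) = 0.11 / 0.100 = 1.1000
k* = 1.1000^(1/0.71) ≈ 1.1437
y* = (k*)^α = 1.1437^0.29 ≈ 1.0397
c* = (1 − s)·y* = (1 − 0.11) × 1.0397 ≈ 0.9253

c* ≈ 0.93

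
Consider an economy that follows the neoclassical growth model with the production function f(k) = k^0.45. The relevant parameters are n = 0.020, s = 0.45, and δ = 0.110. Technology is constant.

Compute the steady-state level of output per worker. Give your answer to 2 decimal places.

y* ≈ 2.76

In steady state, investment equals break-even investment: s·k^α = (n + δ)·k.
Rearranging, k^(1−α) = s / (n + δ).
k^0.55 = 0.45 / (0.020 + 0.110) = 0.45 / 0.130 = 3.4615
k* = 3.4615^(1/0.55) ≈ 9.5605
y* = (k*)^α = 9.5605^0.45 ≈ 2.7620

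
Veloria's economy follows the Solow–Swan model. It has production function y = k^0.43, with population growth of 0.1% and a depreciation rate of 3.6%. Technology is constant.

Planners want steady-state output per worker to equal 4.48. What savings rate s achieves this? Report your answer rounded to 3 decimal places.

s ≈ 0.270

Steady state requires s·f(k) = (n + δ)·k, i.e. s·k^α = (n + δ)·k.
Since y* = [s/(n + δ)]^(α/(1−α)), we have s/(n + δ) = (y*)^((1−α)/α) = 4.48^1.3256 = 7.3002.
Therefore s = 7.3002 × (n + δ) = 7.3002 × 0.037 = 0.2701.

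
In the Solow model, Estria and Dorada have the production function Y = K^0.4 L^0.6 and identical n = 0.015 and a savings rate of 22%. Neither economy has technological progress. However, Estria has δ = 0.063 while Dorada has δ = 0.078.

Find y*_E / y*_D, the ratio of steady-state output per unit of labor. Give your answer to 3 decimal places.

ratio ≈ 1.124

Steady-state y* = [s/(n + δ)]^(α/(1−α)), so the ratio is [ (s_E/(n + δ)_E) / (s_D/(n + δ)_D) ]^0.6667.
s_E/(n + δ)_E = 0.22/0.078 = 2.8205; s_D/(n + δ)_D = 0.22/0.093 = 2.3656.
Ratio = (2.8205/2.3656)^0.6667 = 1.1923^0.6667 ≈ 1.1244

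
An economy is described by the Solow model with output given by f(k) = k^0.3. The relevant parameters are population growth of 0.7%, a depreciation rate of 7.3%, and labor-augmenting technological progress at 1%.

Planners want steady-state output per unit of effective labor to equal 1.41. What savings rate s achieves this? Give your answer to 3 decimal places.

Steady state requires s·f(k) = (n + g + δ)·k, i.e. s·k^α = (n + g + δ)·k.
Since y* = [s/(n + g + δ)]^(α/(1−α)), we have s/(n + g + δ) = (y*)^((1−α)/α) = 1.41^2.3333 = 2.2293.
Therefore s = 2.2293 × (n + g + δ) = 2.2293 × 0.090 = 0.2006.

s ≈ 0.201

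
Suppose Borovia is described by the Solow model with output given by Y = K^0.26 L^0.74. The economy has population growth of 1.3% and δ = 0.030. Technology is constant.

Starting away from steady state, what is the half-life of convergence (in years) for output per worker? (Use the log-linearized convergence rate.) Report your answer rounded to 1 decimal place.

Near the steady state the convergence rate is λ = (1 − α)(n + δ).
λ = (1 − 0.26) × 0.043 = 0.74 × 0.043 = 0.03182
Half-life = ln 2 / λ = 0.6931 / 0.03182 ≈ 21.78 years

t_½ ≈ 21.8 years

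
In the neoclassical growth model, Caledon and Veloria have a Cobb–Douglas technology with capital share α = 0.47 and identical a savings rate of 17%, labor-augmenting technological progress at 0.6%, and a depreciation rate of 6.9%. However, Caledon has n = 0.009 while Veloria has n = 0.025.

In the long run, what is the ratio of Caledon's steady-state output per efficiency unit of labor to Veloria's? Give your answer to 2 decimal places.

y*_C / y*_V ≈ 1.17

Steady-state y* = [s/(n + g + δ)]^(α/(1−α)), so the ratio is [ (s_C/(n + g + δ)_C) / (s_V/(n + g + δ)_V) ]^0.8868.
s_C/(n + g + δ)_C = 0.17/0.084 = 2.0238; s_V/(n + g + δ)_V = 0.17/0.100 = 1.7000.
Ratio = (2.0238/1.7000)^0.8868 = 1.1905^0.8868 ≈ 1.1672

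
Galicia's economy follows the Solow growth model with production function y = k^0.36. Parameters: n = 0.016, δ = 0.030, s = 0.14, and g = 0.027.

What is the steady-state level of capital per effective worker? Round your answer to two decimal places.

Steady state requires s·f(k) = (n + g + δ)·k, i.e. s·k^α = (n + g + δ)·k.
Dividing both sides by k: k^(1−α) = s / (n + g + δ).
k^0.64 = 0.14 / (0.016 + 0.027 + 0.030) = 0.14 / 0.073 = 1.9178
k* = 1.9178^(1/0.64) ≈ 2.7662

k* ≈ 2.77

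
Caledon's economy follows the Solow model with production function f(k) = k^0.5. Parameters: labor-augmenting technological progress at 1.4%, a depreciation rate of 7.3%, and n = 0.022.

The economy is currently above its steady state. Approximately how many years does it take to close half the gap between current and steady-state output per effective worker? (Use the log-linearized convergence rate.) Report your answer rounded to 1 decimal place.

Near the steady state the convergence rate is λ = (1 − α)(n + g + δ).
λ = (1 − 0.5) × 0.109 = 0.5 × 0.109 = 0.0545
Half-life = ln 2 / λ = 0.6931 / 0.0545 ≈ 12.72 years

t_½ ≈ 12.7 years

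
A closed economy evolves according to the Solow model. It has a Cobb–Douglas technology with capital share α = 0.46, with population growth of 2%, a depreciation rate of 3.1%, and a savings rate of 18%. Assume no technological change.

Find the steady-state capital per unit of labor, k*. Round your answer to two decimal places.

At the steady state, Δk = 0, so s·k^α = (n + δ)·k.
Dividing both sides by k: k^(1−α) = s / (n + δ).
k^0.54 = 0.18 / (0.020 + 0.031) = 0.18 / 0.051 = 3.5294
k* = 3.5294^(1/0.54) ≈ 10.3338

k* = 10.33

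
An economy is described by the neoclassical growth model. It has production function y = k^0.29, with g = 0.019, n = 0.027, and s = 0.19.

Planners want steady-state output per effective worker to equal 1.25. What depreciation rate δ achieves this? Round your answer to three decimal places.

δ ≈ 0.064

In steady state, investment equals break-even investment: s·k^α = (n + g + δ)·k.
Since y* = [s/(n + g + δ)]^(α/(1−α)), we have s/(n + g + δ) = (y*)^((1−α)/α) = 1.25^2.4483 = 1.7269.
Therefore n + g + δ = s / 1.7269 = 0.19 / 1.7269 = 0.1100, so δ = 0.1100 − 0.046 = 0.0640.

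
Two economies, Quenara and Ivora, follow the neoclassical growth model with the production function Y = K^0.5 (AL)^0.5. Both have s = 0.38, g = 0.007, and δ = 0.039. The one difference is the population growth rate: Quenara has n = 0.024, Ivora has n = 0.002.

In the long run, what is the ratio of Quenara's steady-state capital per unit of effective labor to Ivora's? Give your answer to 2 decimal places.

ratio ≈ 0.47

Steady-state k* = [s/(n + g + δ)]^(1/(1−α)), so the ratio is [ (s_Q/(n + g + δ)_Q) / (s_I/(n + g + δ)_I) ]^2.
s_Q/(n + g + δ)_Q = 0.38/0.070 = 5.4286; s_I/(n + g + δ)_I = 0.38/0.048 = 7.9167.
Ratio = (5.4286/7.9167)^2 = 0.6857^2 ≈ 0.4702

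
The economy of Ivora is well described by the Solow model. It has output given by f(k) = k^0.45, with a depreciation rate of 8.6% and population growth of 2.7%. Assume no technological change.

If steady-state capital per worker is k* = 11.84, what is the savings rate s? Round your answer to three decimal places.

s ≈ 0.440

At the steady state, Δk = 0, so s·k^α = (n + δ)·k.
So s / (n + δ) = (k*)^(1−α) = 11.84^0.55 = 3.8935.
Therefore s = 3.8935 × (n + δ) = 3.8935 × 0.113 = 0.4400.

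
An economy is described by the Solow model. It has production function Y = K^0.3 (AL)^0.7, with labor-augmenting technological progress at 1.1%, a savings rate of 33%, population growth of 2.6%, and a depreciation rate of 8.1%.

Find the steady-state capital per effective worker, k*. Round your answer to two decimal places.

In steady state, investment equals break-even investment: s·k^α = (n + g + δ)·k.
Dividing both sides by k: k^(1−α) = s / (n + g + δ).
k^0.7 = 0.33 / (0.026 + 0.011 + 0.081) = 0.33 / 0.118 = 2.7966
k* = 2.7966^(1/0.7) ≈ 4.3455

k* = 4.35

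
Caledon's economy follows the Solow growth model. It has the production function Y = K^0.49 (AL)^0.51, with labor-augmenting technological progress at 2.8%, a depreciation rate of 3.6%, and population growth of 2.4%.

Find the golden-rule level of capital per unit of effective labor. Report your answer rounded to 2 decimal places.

The golden rule sets f'(k) = n + g + δ, i.e. α·k^(α−1) = n + g + δ.
So k^(1−α) = α / (n + g + δ) = 0.49 / 0.088 = 5.5682.
k_gold = 5.5682^(1/0.51) ≈ 28.9858

k_gold ≈ 28.99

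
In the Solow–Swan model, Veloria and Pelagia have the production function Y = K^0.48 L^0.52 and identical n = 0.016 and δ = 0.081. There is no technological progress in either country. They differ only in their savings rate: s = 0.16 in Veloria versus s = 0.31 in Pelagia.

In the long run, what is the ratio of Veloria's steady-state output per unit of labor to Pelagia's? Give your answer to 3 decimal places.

Steady-state y* = [s/(n + δ)]^(α/(1−α)), so the ratio is [ (s_V/(n + δ)_V) / (s_P/(n + δ)_P) ]^0.9231.
s_V/(n + δ)_V = 0.16/0.097 = 1.6495; s_P/(n + δ)_P = 0.31/0.097 = 3.1959.
Ratio = (1.6495/3.1959)^0.9231 = 0.5161^0.9231 ≈ 0.5430

ratio ≈ 0.543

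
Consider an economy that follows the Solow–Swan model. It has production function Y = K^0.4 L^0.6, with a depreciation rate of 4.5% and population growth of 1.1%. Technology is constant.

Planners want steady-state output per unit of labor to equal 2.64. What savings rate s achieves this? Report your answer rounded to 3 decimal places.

s ≈ 0.240

At the steady state, Δk = 0, so s·k^α = (n + δ)·k.
Since y* = [s/(n + δ)]^(α/(1−α)), we have s/(n + δ) = (y*)^((1−α)/α) = 2.64^1.5 = 4.2895.
Therefore s = 4.2895 × (n + δ) = 4.2895 × 0.056 = 0.2402.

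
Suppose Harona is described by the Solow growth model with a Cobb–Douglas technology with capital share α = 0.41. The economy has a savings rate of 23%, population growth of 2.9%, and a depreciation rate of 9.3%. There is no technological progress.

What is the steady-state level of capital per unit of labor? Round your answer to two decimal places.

In steady state, investment equals break-even investment: s·k^α = (n + δ)·k.
Rearranging, k^(1−α) = s / (n + δ).
k^0.59 = 0.23 / (0.029 + 0.093) = 0.23 / 0.122 = 1.8852
k* = 1.8852^(1/0.59) ≈ 2.9289

k* ≈ 2.93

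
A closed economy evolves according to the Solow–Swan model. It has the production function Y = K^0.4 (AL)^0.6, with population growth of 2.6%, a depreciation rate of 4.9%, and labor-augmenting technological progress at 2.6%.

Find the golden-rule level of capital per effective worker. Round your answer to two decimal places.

k_gold ≈ 9.91

The golden rule sets f'(k) = n + g + δ, i.e. α·k^(α−1) = n + g + δ.
So k^(1−α) = α / (n + g + δ) = 0.4 / 0.101 = 3.9604.
k_gold = 3.9604^(1/0.6) ≈ 9.9136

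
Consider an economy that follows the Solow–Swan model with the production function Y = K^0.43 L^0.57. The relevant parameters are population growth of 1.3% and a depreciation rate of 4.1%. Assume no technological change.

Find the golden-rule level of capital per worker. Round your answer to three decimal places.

k_gold ≈ 38.092

The golden rule sets f'(k) = n + δ, i.e. α·k^(α−1) = n + δ.
So k^(1−α) = α / (n + δ) = 0.43 / 0.054 = 7.9630.
k_gold = 7.9630^(1/0.57) ≈ 38.0922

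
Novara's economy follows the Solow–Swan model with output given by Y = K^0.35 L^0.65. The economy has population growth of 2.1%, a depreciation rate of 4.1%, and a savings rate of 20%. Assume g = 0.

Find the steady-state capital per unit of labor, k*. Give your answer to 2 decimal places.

At the steady state, Δk = 0, so s·k^α = (n + δ)·k.
Dividing both sides by k: k^(1−α) = s / (n + δ).
k^0.65 = 0.20 / (0.021 + 0.041) = 0.20 / 0.062 = 3.2258
k* = 3.2258^(1/0.65) ≈ 6.0606

k* = 6.06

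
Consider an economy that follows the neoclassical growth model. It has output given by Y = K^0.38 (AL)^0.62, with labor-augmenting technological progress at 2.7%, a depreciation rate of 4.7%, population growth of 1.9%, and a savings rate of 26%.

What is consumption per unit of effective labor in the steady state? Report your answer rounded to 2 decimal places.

c* = 1.39

In steady state, investment equals break-even investment: s·k^α = (n + g + δ)·k.
Dividing both sides by k: k^(1−α) = s / (n + g + δ).
k^0.62 = 0.26 / (0.019 + 0.027 + 0.047) = 0.26 / 0.093 = 2.7957
k* = 2.7957^(1/0.62) ≈ 5.2498
y* = (k*)^α = 5.2498^0.38 ≈ 1.8778
c* = (1 − s)·y* = (1 − 0.26) × 1.8778 ≈ 1.3896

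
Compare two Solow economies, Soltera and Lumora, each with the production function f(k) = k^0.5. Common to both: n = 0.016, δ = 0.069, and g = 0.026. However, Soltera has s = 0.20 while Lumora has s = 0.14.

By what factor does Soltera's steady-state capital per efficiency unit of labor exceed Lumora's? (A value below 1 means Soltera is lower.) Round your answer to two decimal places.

ratio ≈ 2.04

Steady-state k* = [s/(n + g + δ)]^(1/(1−α)), so the ratio is [ (s_S/(n + g + δ)_S) / (s_L/(n + g + δ)_L) ]^2.
s_S/(n + g + δ)_S = 0.20/0.111 = 1.8018; s_L/(n + g + δ)_L = 0.14/0.111 = 1.2613.
Ratio = (1.8018/1.2613)^2 = 1.4285^2 ≈ 2.0406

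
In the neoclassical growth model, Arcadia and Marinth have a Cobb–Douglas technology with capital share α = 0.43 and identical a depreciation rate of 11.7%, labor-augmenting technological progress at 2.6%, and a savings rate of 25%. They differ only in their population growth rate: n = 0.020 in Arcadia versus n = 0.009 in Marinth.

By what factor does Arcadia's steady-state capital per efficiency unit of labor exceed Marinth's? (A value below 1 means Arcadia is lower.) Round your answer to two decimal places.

ratio ≈ 0.88

Steady-state k* = [s/(n + g + δ)]^(1/(1−α)), so the ratio is [ (s_A/(n + g + δ)_A) / (s_M/(n + g + δ)_M) ]^1.7544.
s_A/(n + g + δ)_A = 0.25/0.163 = 1.5337; s_M/(n + g + δ)_M = 0.25/0.152 = 1.6447.
Ratio = (1.5337/1.6447)^1.7544 = 0.9325^1.7544 ≈ 0.8846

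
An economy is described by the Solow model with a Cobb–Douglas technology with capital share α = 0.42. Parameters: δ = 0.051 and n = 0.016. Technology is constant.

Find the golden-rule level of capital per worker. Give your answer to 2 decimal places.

The golden rule sets f'(k) = n + δ, i.e. α·k^(α−1) = n + δ.
So k^(1−α) = α / (n + δ) = 0.42 / 0.067 = 6.2687.
k_gold = 6.2687^(1/0.58) ≈ 23.6834

k_gold ≈ 23.68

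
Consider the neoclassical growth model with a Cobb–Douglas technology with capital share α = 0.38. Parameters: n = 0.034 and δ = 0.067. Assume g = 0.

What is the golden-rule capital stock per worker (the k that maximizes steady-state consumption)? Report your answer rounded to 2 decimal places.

The golden rule sets f'(k) = n + δ, i.e. α·k^(α−1) = n + δ.
So k^(1−α) = α / (n + δ) = 0.38 / 0.101 = 3.7624.
k_gold = 3.7624^(1/0.62) ≈ 8.4756

k_gold ≈ 8.48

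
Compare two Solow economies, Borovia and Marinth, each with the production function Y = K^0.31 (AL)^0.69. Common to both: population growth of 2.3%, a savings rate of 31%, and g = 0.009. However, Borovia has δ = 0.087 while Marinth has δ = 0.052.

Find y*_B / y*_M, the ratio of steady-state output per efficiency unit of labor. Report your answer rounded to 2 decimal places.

ratio ≈ 0.86

Steady-state y* = [s/(n + g + δ)]^(α/(1−α)), so the ratio is [ (s_B/(n + g + δ)_B) / (s_M/(n + g + δ)_M) ]^0.4493.
s_B/(n + g + δ)_B = 0.31/0.119 = 2.6050; s_M/(n + g + δ)_M = 0.31/0.084 = 3.6905.
Ratio = (2.6050/3.6905)^0.4493 = 0.7059^0.4493 ≈ 0.8551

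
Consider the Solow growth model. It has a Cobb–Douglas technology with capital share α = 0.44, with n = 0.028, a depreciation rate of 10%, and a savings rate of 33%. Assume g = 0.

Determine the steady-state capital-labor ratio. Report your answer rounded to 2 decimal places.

k* = 5.43

In steady state, investment equals break-even investment: s·k^α = (n + δ)·k.
Rearranging, k^(1−α) = s / (n + δ).
k^0.56 = 0.33 / (0.028 + 0.100) = 0.33 / 0.128 = 2.5781
k* = 2.5781^(1/0.56) ≈ 5.4258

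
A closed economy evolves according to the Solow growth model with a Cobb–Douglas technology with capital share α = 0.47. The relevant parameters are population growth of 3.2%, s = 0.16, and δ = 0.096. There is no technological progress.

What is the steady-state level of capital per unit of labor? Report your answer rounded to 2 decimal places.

Steady state requires s·f(k) = (n + δ)·k, i.e. s·k^α = (n + δ)·k.
Rearranging, k^(1−α) = s / (n + δ).
k^0.53 = 0.16 / (0.032 + 0.096) = 0.16 / 0.128 = 1.2500
k* = 1.2500^(1/0.53) ≈ 1.5235

k* ≈ 1.52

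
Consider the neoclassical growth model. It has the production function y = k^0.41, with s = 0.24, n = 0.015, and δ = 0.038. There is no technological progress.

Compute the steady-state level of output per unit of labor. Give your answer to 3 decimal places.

y* = 2.856

At the steady state, Δk = 0, so s·k^α = (n + δ)·k.
Dividing both sides by k: k^(1−α) = s / (n + δ).
k^0.59 = 0.24 / (0.015 + 0.038) = 0.24 / 0.053 = 4.5283
k* = 4.5283^(1/0.59) ≈ 12.9346
y* = (k*)^α = 12.9346^0.41 ≈ 2.8564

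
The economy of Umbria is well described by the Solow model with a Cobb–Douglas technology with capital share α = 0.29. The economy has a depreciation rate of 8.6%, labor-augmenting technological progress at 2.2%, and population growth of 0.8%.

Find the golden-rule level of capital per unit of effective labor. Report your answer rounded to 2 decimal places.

k_gold ≈ 3.63

The golden rule sets f'(k) = n + g + δ, i.e. α·k^(α−1) = n + g + δ.
So k^(1−α) = α / (n + g + δ) = 0.29 / 0.116 = 2.5000.
k_gold = 2.5000^(1/0.71) ≈ 3.6348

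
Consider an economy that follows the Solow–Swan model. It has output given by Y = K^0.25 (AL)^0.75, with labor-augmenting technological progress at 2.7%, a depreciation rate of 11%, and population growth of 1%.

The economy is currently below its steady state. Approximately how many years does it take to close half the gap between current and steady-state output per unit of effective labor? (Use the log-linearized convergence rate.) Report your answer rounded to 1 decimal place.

Near the steady state the convergence rate is λ = (1 − α)(n + g + δ).
λ = (1 − 0.25) × 0.147 = 0.75 × 0.147 = 0.11025
Half-life = ln 2 / λ = 0.6931 / 0.11025 ≈ 6.29 years

t_½ ≈ 6.3 years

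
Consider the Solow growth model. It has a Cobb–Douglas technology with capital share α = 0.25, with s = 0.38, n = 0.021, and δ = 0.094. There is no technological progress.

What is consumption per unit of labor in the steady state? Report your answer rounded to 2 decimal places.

In steady state, investment equals break-even investment: s·k^α = (n + δ)·k.
Rearranging, k^(1−α) = s / (n + δ).
k^0.75 = 0.38 / (0.021 + 0.094) = 0.38 / 0.115 = 3.3043
k* = 3.3043^(1/0.75) ≈ 4.9216
y* = (k*)^α = 4.9216^0.25 ≈ 1.4895
c* = (1 − s)·y* = (1 − 0.38) × 1.4895 ≈ 0.9235

c* ≈ 0.92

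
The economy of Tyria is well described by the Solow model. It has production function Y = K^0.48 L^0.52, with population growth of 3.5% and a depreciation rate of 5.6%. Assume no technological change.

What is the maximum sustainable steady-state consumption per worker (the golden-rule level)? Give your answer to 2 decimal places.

At the golden rule, f'(k) = n + δ, so α·k^(α−1) = n + δ and k_gold = (α/(n + δ))^(1/(1−α)).
k_gold = (0.48/0.091)^(1/0.52) = 5.2747^1.9231 ≈ 24.4827
c_gold = f(k_gold) − (n + δ)·k_gold = 4.6414 − 0.091×24.4827 ≈ 2.4135

c_gold ≈ 2.41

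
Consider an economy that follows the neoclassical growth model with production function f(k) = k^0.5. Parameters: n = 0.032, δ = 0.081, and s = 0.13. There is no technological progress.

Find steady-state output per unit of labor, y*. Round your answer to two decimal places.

Steady state requires s·f(k) = (n + δ)·k, i.e. s·k^α = (n + δ)·k.
Dividing both sides by k: k^(1−α) = s / (n + δ).
k^0.5 = 0.13 / (0.032 + 0.081) = 0.13 / 0.113 = 1.1504
k* = 1.1504^(1/0.5) ≈ 1.3234
y* = (k*)^α = 1.3234^0.5 ≈ 1.1504

y* = 1.15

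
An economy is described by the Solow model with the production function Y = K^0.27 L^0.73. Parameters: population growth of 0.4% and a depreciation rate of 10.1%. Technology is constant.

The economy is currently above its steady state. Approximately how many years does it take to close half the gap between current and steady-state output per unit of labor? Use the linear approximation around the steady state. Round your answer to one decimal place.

Near the steady state the convergence rate is λ = (1 − α)(n + δ).
λ = (1 − 0.27) × 0.105 = 0.73 × 0.105 = 0.07665
Half-life = ln 2 / λ = 0.6931 / 0.07665 ≈ 9.04 years

half-life ≈ 9.0 years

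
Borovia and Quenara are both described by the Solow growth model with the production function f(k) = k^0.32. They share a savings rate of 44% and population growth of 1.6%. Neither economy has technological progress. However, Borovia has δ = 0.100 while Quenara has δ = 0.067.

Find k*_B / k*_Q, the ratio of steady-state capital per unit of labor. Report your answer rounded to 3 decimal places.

ratio ≈ 0.611

Steady-state k* = [s/(n + δ)]^(1/(1−α)), so the ratio is [ (s_B/(n + δ)_B) / (s_Q/(n + δ)_Q) ]^1.4706.
s_B/(n + δ)_B = 0.44/0.116 = 3.7931; s_Q/(n + δ)_Q = 0.44/0.083 = 5.3012.
Ratio = (3.7931/5.3012)^1.4706 = 0.7155^1.4706 ≈ 0.6112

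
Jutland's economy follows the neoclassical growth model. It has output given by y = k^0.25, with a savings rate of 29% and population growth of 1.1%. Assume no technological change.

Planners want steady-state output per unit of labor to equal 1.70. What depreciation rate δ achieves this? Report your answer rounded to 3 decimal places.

In steady state, investment equals break-even investment: s·k^α = (n + δ)·k.
Since y* = [s/(n + δ)]^(α/(1−α)), we have s/(n + δ) = (y*)^((1−α)/α) = 1.70^3 = 4.9130.
Therefore n + δ = s / 4.9130 = 0.29 / 4.9130 = 0.0590, so δ = 0.0590 − 0.011 = 0.0480.

δ ≈ 0.048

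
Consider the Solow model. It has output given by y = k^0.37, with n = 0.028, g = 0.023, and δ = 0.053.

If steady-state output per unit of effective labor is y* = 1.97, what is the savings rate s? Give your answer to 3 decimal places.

In steady state, investment equals break-even investment: s·k^α = (n + g + δ)·k.
Since y* = [s/(n + g + δ)]^(α/(1−α)), we have s/(n + g + δ) = (y*)^((1−α)/α) = 1.97^1.7027 = 3.1724.
Therefore s = 3.1724 × (n + g + δ) = 3.1724 × 0.104 = 0.3299.

s ≈ 0.330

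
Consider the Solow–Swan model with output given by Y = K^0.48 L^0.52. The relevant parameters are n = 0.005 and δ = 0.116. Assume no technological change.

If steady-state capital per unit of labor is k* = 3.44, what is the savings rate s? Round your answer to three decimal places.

In steady state, investment equals break-even investment: s·k^α = (n + δ)·k.
So s / (n + δ) = (k*)^(1−α) = 3.44^0.52 = 1.9011.
Therefore s = 1.9011 × (n + δ) = 1.9011 × 0.121 = 0.2300.

s ≈ 0.230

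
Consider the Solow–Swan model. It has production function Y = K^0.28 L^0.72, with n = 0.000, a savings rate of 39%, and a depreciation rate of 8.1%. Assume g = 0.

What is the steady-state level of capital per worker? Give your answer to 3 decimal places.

At the steady state, Δk = 0, so s·k^α = (n + δ)·k.
Dividing both sides by k: k^(1−α) = s / (n + δ).
k^0.72 = 0.39 / (0.000 + 0.081) = 0.39 / 0.081 = 4.8148
k* = 4.8148^(1/0.72) ≈ 8.8721

k* ≈ 8.872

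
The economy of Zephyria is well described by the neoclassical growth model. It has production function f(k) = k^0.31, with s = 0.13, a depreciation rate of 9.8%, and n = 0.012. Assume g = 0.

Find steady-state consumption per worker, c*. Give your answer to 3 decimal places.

c* = 0.938

Steady state requires s·f(k) = (n + δ)·k, i.e. s·k^α = (n + δ)·k.
Rearranging, k^(1−α) = s / (n + δ).
k^0.69 = 0.13 / (0.012 + 0.098) = 0.13 / 0.110 = 1.1818
k* = 1.1818^(1/0.69) ≈ 1.2739
y* = (k*)^α = 1.2739^0.31 ≈ 1.0779
c* = (1 − s)·y* = (1 − 0.13) × 1.0779 ≈ 0.9378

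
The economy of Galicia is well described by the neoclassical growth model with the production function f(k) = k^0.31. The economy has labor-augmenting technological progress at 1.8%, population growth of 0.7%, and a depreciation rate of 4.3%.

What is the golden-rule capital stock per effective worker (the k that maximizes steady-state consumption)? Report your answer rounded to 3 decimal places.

The golden rule sets f'(k) = n + g + δ, i.e. α·k^(α−1) = n + g + δ.
So k^(1−α) = α / (n + g + δ) = 0.31 / 0.068 = 4.5588.
k_gold = 4.5588^(1/0.69) ≈ 9.0127

k_gold ≈ 9.013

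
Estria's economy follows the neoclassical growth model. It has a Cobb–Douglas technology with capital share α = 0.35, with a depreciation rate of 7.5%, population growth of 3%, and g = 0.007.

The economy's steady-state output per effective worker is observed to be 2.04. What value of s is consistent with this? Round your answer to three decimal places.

Steady state requires s·f(k) = (n + g + δ)·k, i.e. s·k^α = (n + g + δ)·k.
Since y* = [s/(n + g + δ)]^(α/(1−α)), we have s/(n + g + δ) = (y*)^((1−α)/α) = 2.04^1.8571 = 3.7585.
Therefore s = 3.7585 × (n + g + δ) = 3.7585 × 0.112 = 0.4210.

s ≈ 0.421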